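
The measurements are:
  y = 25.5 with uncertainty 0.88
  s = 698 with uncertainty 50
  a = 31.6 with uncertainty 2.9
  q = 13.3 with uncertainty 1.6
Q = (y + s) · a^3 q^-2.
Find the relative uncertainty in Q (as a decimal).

0.372

Let u = y + s = 724. δu = √(δy² + δs²) = √(0.774 + 2500) = 50.0, so δu/u = 0.0691.
Q is then a monomial in u, a, q:
δQ/Q = √((δu/u)² + (3·δa/a)² + (-2·δq/q)²) = √(0.00478 + 0.0758 + 0.0579) = 0.372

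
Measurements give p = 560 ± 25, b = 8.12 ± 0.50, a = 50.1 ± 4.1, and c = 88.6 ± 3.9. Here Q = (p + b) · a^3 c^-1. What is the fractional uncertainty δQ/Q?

0.253

Let u = p + b = 568. δu = √(δp² + δb²) = √(625 + 0.250) = 25.0, so δu/u = 0.0440.
Q is then a monomial in u, a, c:
δQ/Q = √((δu/u)² + (3·δa/a)² + (-1·δc/c)²) = √(0.00194 + 0.0603 + 0.00194) = 0.253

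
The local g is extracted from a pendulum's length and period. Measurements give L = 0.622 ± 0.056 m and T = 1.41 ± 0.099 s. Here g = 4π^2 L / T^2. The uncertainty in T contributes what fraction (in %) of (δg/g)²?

(δg/g)² = (1·δL/L)² + (-2·δT/T)²
  L term: (1×0.0900)² = 0.00811
  T term: (-2×0.0702)² = 0.0197
Total = 0.0278. Share from T = 0.0197/0.0278 = 0.709.

70.9%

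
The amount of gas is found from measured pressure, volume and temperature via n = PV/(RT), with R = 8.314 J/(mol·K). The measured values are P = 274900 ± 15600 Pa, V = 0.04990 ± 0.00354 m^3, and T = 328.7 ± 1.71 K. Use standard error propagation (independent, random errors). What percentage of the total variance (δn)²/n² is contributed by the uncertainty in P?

38.9%

(δn/n)² = (1·δP/P)² + (1·δV/V)² + (-1·δT/T)²
  P term: (1×0.0567)² = 0.00322
  V term: (1×0.0709)² = 0.00503
  T term: (-1×0.00520)² = 2.71e-05
Total = 0.00828. Share from P = 0.00322/0.00828 = 0.389.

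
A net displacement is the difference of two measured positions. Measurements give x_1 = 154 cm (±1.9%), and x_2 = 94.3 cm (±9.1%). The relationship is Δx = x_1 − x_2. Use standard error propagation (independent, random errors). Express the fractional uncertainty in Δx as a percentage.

15.2%

Sums and differences: (δΔx)² = Σ (cᵢ δxᵢ)².
  (δx_1)² = 8.56;  (δx_2)² = 73.6
δΔx = √(82.2) = 9.07 cm
Δx = 59.7 cm, so δΔx/Δx = 9.07/59.7 = 0.152.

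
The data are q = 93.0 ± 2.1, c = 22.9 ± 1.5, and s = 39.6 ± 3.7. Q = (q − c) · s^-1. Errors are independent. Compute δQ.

Let u = q − c = 70.1. δu = √(δq² + δc²) = √(4.41 + 2.25) = 2.58, so δu/u = 0.0368.
Q is then a monomial in u, s:
δQ/Q = √((δu/u)² + (-1·δs/s)²) = √(0.00136 + 0.00873) = 0.100
Q = 1.77, so δQ = 0.100 × 1.77 = 0.178.

0.178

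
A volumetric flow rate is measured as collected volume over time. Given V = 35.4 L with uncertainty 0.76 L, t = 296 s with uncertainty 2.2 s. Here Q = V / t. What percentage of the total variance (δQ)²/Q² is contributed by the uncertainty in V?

89.3%

(δQ/Q)² = (1·δV/V)² + (-1·δt/t)²
  V term: (1×0.0215)² = 0.000461
  t term: (-1×0.00743)² = 5.52e-05
Total = 0.000516. Share from V = 0.000461/0.000516 = 0.893.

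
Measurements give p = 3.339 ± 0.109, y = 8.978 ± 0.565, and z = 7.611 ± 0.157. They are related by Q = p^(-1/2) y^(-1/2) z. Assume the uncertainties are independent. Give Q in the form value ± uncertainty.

Products/powers → add relative errors in quadrature, weighted by exponent:
  (−½·δp/p)² = (-0.5×0.0326)² = 0.000266;  (−½·δy/y)² = (-0.5×0.0629)² = 0.000990;  (1·δz/z)² = (1×0.0206)² = 0.000426
δQ/Q = √(0.00168) = 0.0410
Q = 1.390, so δQ = 0.0410 × 1.390 = 0.0570.

1.390 ± 0.0570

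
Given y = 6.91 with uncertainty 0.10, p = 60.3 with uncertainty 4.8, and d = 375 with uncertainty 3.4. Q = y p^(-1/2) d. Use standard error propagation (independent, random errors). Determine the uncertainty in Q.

Since Q is a product/quotient, work with relative uncertainties:
  (1·δy/y)² = (1×0.0145)² = 0.000209;  (−½·δp/p)² = (-0.5×0.0796)² = 0.00158;  (1·δd/d)² = (1×0.00907)² = 8.22e-05
δQ/Q = √(0.00188) = 0.0433
Q = 334, so δQ = 0.0433 × 334 = 14.5.

14.5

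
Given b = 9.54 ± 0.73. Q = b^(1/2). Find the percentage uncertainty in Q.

3.83%

Q ∝ b^(1/2), so δQ/Q = |½| · δb/b = 0.5 × 0.0765 = 0.0383.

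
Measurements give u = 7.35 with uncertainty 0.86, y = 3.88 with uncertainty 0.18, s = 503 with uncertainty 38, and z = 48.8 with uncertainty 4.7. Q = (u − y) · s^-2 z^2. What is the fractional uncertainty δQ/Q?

0.352

Let w = u − y = 3.47. δw = √(δu² + δy²) = √(0.740 + 0.0324) = 0.879, so δw/w = 0.253.
Q is then a monomial in w, s, z:
δQ/Q = √((δw/w)² + (-2·δs/s)² + (2·δz/z)²) = √(0.0641 + 0.0228 + 0.0371) = 0.352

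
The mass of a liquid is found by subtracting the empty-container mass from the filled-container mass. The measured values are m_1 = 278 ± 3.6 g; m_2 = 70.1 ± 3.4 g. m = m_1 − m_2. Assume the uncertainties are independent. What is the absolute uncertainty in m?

m is a linear combination, so absolute uncertainties add in quadrature:
  (δm_1)² = 13.0;  (δm_2)² = 11.6
δm = √(24.5) = 4.95 g

4.95 g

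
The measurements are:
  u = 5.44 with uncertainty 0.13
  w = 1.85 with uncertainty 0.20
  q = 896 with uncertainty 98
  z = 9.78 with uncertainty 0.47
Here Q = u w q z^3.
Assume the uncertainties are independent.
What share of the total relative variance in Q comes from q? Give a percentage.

26.6%

(δQ/Q)² = (1·δu/u)² + (1·δw/w)² + (1·δq/q)² + (3·δz/z)²
  u term: (1×0.0239)² = 0.000571
  w term: (1×0.108)² = 0.0117
  q term: (1×0.109)² = 0.0120
  z term: (3×0.0481)² = 0.0208
Total = 0.0450. Share from q = 0.0120/0.0450 = 0.266.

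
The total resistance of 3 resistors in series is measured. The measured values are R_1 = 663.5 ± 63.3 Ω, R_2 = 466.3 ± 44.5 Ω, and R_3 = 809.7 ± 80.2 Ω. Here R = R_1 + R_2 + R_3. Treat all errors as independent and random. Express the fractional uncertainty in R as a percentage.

Absolute uncertainties add in quadrature for a linear combination:
  (δR_1)² = 4010;  (δR_2)² = 1980;  (δR_3)² = 6430
δR = √(12400) = 111 Ω
R = 1940 Ω, so δR/R = 111/1940 = 0.0575.

5.75%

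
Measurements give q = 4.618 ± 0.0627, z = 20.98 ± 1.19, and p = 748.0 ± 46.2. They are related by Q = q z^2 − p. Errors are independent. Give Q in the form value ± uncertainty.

Let w = q·z^2 = 2033. δw/w = √((1·δq/q)² + (2·δz/z)²) = √(0.000184 + 0.0129) = 0.114, so δw = 232.
Q = w − p: δQ = √(δw² + δp²) = √(53900 + 2130) = 237
Q = 1285.

1285 ± 237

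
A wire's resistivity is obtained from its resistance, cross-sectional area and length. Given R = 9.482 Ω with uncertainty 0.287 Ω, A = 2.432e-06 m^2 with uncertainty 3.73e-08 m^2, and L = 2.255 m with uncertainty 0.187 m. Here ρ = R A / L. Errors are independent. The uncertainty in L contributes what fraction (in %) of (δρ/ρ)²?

(δρ/ρ)² = (1·δR/R)² + (1·δA/A)² + (-1·δL/L)²
  R term: (1×0.0303)² = 0.000916
  A term: (1×0.0153)² = 0.000235
  L term: (-1×0.0829)² = 0.00688
Total = 0.00803. Share from L = 0.00688/0.00803 = 0.857.

85.7%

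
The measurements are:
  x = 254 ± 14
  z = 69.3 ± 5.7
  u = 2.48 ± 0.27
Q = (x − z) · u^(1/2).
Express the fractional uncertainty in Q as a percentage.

Let w = x − z = 185. δw = √(δx² + δz²) = √(196 + 32.5) = 15.1, so δw/w = 0.0818.
Q is then a monomial in w, u:
δQ/Q = √((δw/w)² + (½·δu/u)²) = √(0.00670 + 0.00296) = 0.0983

9.83%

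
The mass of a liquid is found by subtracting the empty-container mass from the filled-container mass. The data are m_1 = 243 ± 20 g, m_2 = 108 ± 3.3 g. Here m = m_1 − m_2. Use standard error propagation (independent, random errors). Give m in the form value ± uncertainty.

Absolute uncertainties add in quadrature for a linear combination:
  (δm_1)² = 400;  (δm_2)² = 10.9
δm = √(411) = 20.3 g
m = 135 g.

135 ± 20.3 g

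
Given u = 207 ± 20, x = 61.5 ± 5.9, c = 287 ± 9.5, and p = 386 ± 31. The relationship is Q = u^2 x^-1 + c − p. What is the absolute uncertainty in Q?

154

Let w = u^2·x^-1 = 697. δw/w = √((2·δu/u)² + (-1·δx/x)²) = √(0.0373 + 0.00920) = 0.216, so δw = 150.
Q = w + c − p: δQ = √(δw² + δc² + δp²) = √(22600 + 90.2 + 961) = 154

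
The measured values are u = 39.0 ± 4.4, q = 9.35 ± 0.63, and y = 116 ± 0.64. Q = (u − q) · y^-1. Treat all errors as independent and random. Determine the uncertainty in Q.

0.0383

Let w = u − q = 29.6. δw = √(δu² + δq²) = √(19.4 + 0.397) = 4.44, so δw/w = 0.150.
Q is then a monomial in w, y:
δQ/Q = √((δw/w)² + (-1·δy/y)²) = √(0.0225 + 3.04e-05) = 0.150
Q = 0.256, so δQ = 0.150 × 0.256 = 0.0383.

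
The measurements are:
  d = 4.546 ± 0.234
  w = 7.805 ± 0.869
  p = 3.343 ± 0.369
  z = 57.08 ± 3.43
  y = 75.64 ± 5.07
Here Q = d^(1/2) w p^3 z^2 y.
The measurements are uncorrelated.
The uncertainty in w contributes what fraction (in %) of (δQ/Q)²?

8.75%

(δQ/Q)² = (½·δd/d)² + (1·δw/w)² + (3·δp/p)² + (2·δz/z)² + (1·δy/y)²
  d term: (0.5×0.0515)² = 0.000662
  w term: (1×0.111)² = 0.0124
  p term: (3×0.110)² = 0.110
  z term: (2×0.0601)² = 0.0144
  y term: (1×0.0670)² = 0.00449
Total = 0.142. Share from w = 0.0124/0.142 = 0.0875.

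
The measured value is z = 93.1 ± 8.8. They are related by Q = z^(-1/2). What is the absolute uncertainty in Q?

Q ∝ z^(-1/2), so δQ/Q = |−½| · δz/z = 0.5 × 0.0945 = 0.0473.
Q = 0.104, so δQ = 0.0473 × 0.104 = 0.00490.

0.00490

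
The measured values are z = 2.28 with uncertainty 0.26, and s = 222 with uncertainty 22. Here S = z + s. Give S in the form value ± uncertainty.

For a sum/difference, combine absolute errors in quadrature:
  (δz)² = 0.0676;  (δs)² = 484
δS = √(484) = 22.0
S = 224.

224 ± 22.0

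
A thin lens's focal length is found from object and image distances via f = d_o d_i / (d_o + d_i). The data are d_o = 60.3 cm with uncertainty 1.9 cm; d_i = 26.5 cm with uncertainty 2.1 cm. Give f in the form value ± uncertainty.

∂f/∂d_o = (d_i/(d_o+d_i))² = 0.0932;  ∂f/∂d_i = (d_o/(d_o+d_i))² = 0.483
δf = √((∂f/∂d_o · δd_o)² + (∂f/∂d_i · δd_i)²) = √(0.0314 + 1.03) = 1.03 cm
f = 18.4 cm.

18.4 ± 1.03 cm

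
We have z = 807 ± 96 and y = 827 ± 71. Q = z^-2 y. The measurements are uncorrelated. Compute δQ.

Relative error in a monomial: (δQ/Q)² = Σ (nᵢ · δxᵢ/xᵢ)².
  (-2·δz/z)² = (-2×0.119)² = 0.0566;  (1·δy/y)² = (1×0.0859)² = 0.00737
δQ/Q = √(0.0640) = 0.253
Q = 0.00127, so δQ = 0.253 × 0.00127 = 0.000321.

0.000321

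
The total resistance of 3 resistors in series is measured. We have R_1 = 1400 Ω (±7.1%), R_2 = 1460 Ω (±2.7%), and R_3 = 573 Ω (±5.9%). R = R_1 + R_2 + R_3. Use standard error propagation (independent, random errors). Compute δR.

Each term contributes (cᵢ δxᵢ)² to (δR)²:
  (δR_1)² = 9880;  (δR_2)² = 1550;  (δR_3)² = 1140
δR = √(12600) = 112 Ω

112 Ω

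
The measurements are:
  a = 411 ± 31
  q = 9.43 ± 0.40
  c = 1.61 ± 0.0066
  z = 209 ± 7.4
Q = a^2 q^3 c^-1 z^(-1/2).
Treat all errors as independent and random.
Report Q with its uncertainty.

(6.09 ± 1.21) × 10^6

Q is a product of powers, so relative uncertainties combine in quadrature:
  (2·δa/a)² = (2×0.0754)² = 0.0228;  (3·δq/q)² = (3×0.0424)² = 0.0162;  (-1·δc/c)² = (-1×0.00410)² = 1.68e-05;  (−½·δz/z)² = (-0.5×0.0354)² = 0.000313
δQ/Q = √(0.0393) = 0.198
Q = 6.09e+06, so δQ = 0.198 × 6.09e+06 = 1.21e+06.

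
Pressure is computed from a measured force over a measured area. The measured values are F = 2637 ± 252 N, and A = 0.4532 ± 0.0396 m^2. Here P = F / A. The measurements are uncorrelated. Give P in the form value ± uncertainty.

Products/powers → add relative errors in quadrature, weighted by exponent:
  (1·δF/F)² = (1×0.0956)² = 0.00913;  (-1·δA/A)² = (-1×0.0874)² = 0.00764
δP/P = √(0.0168) = 0.129
P = 5819 Pa, so δP = 0.129 × 5819 = 753 Pa.

5819 ± 753 Pa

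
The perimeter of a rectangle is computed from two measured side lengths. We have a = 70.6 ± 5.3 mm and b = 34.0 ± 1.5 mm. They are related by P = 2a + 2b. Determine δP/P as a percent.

P is a linear combination, so absolute uncertainties add in quadrature:
  (2·δa)² = 112;  (2·δb)² = 9.00
δP = √(121) = 11.0 mm
P = 209 mm, so δP/P = 11.0/209 = 0.0527.

5.27%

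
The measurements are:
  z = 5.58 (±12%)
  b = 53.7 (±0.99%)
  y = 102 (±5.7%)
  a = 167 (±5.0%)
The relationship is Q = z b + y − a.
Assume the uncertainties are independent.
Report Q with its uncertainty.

235 ± 37.5

Let p = z·b = 300. δp/p = √((1·δz/z)² + (1·δb/b)²) = √(0.0144 + 9.8e-05) = 0.120, so δp = 36.1.
Q = p + y − a: δQ = √(δp² + δy² + δa²) = √(1300 + 33.8 + 69.7) = 37.5
Q = 235.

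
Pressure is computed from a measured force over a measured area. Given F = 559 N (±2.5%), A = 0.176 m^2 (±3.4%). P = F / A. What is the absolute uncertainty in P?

Relative error in a monomial: (δP/P)² = Σ (nᵢ · δxᵢ/xᵢ)².
  (1·δF/F)² = (1×0.0250)² = 0.000625;  (-1·δA/A)² = (-1×0.0340)² = 0.00116
δP/P = √(0.00178) = 0.0422
P = 3180 Pa, so δP = 0.0422 × 3180 = 134 Pa.

134 Pa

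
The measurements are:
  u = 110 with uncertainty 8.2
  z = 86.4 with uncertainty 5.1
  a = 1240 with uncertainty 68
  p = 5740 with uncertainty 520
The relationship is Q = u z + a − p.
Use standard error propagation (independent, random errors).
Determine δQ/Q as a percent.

20.9%

Let w = u·z = 9500. δw/w = √((1·δu/u)² + (1·δz/z)²) = √(0.00556 + 0.00348) = 0.0951, so δw = 904.
Q = w + a − p: δQ = √(δw² + δa² + δp²) = √(8.17e+05 + 4620 + 2.7e+05) = 1040
Q = 5000, so δQ/Q = 1040/5000 = 0.209.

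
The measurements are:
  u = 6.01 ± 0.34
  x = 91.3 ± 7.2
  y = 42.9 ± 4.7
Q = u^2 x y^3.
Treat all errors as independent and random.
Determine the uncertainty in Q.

Since Q is a product/quotient, work with relative uncertainties:
  (2·δu/u)² = (2×0.0566)² = 0.0128;  (1·δx/x)² = (1×0.0789)² = 0.00622;  (3·δy/y)² = (3×0.110)² = 0.108
δQ/Q = √(0.127) = 0.356
Q = 2.6e+08, so δQ = 0.356 × 2.6e+08 = 9.28e+07.

9.28e+07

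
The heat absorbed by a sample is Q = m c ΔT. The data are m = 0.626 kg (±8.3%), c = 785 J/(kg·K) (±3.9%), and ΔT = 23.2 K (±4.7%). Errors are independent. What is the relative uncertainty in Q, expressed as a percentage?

10.3%

Relative error in a monomial: (δQ/Q)² = Σ (nᵢ · δxᵢ/xᵢ)².
  (1·δm/m)² = (1×0.0830)² = 0.00689;  (1·δc/c)² = (1×0.0390)² = 0.00152;  (1·δΔT/ΔT)² = (1×0.0470)² = 0.00221
δQ/Q = √(0.0106) = 0.103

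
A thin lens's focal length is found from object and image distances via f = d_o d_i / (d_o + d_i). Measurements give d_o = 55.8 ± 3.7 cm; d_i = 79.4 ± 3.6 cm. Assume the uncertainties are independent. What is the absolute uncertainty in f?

1.42 cm

∂f/∂d_o = (d_i/(d_o+d_i))² = 0.345;  ∂f/∂d_i = (d_o/(d_o+d_i))² = 0.170
δf = √((∂f/∂d_o · δd_o)² + (∂f/∂d_i · δd_i)²) = √(1.63 + 0.376) = 1.42 cm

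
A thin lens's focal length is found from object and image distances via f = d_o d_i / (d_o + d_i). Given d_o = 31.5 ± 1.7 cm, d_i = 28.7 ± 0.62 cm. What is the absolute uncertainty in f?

0.422 cm

∂f/∂d_o = (d_i/(d_o+d_i))² = 0.227;  ∂f/∂d_i = (d_o/(d_o+d_i))² = 0.274
δf = √((∂f/∂d_o · δd_o)² + (∂f/∂d_i · δd_i)²) = √(0.149 + 0.0288) = 0.422 cm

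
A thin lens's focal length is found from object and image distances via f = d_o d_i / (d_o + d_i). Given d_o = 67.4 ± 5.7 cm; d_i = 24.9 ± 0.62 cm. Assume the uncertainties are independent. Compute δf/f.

0.0292

∂f/∂d_o = (d_i/(d_o+d_i))² = 0.0728;  ∂f/∂d_i = (d_o/(d_o+d_i))² = 0.533
δf = √((∂f/∂d_o · δd_o)² + (∂f/∂d_i · δd_i)²) = √(0.172 + 0.109) = 0.530 cm
f = 18.2 cm, so δf/f = 0.530/18.2 = 0.0292.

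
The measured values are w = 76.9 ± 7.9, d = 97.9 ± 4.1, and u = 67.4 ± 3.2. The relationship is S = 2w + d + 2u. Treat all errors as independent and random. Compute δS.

For a sum/difference, combine absolute errors in quadrature:
  (2·δw)² = 250;  (δd)² = 16.8;  (2·δu)² = 41.0
δS = √(307) = 17.5

17.5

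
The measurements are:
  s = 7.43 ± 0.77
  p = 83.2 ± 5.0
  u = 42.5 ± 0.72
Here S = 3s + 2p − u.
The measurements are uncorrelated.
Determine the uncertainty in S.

Each term contributes (cᵢ δxᵢ)² to (δS)²:
  (3·δs)² = 5.34;  (2·δp)² = 100;  (δu)² = 0.518
δS = √(106) = 10.3

10.3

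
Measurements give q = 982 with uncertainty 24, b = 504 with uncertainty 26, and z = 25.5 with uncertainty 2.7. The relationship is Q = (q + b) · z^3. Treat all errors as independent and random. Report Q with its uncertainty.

Let u = q + b = 1490. δu = √(δq² + δb²) = √(576 + 676) = 35.4, so δu/u = 0.0238.
Q is then a monomial in u, z:
δQ/Q = √((δu/u)² + (3·δz/z)²) = √(0.000567 + 0.101) = 0.319
Q = 2.46e+07, so δQ = 0.319 × 2.46e+07 = 7.85e+06.

(2.46 ± 0.785) × 10^7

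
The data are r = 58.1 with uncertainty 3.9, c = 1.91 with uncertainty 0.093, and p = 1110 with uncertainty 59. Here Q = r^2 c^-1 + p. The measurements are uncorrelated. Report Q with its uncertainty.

2880 ± 259

Let w = r^2·c^-1 = 1770. δw/w = √((2·δr/r)² + (-1·δc/c)²) = √(0.0180 + 0.00237) = 0.143, so δw = 252.
Q = w + p: δQ = √(δw² + δp²) = √(63700 + 3480) = 259
Q = 2880.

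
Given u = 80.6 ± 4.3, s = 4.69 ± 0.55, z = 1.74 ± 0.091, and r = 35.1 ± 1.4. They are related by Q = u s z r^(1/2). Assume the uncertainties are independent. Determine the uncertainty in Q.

547

For a monomial Q ∝ u, s, z, r^(1/2), fractional errors add in quadrature:
  (1·δu/u)² = (1×0.0533)² = 0.00285;  (1·δs/s)² = (1×0.117)² = 0.0138;  (1·δz/z)² = (1×0.0523)² = 0.00274;  (½·δr/r)² = (0.5×0.0399)² = 0.000398
δQ/Q = √(0.0197) = 0.140
Q = 3900, so δQ = 0.140 × 3900 = 547.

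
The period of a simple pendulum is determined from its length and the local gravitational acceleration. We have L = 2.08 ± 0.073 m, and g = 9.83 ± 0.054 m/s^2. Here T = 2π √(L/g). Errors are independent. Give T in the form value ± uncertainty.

2.89 ± 0.0513 s

T is a product of powers, so relative uncertainties combine in quadrature:
  (½·δL/L)² = (0.5×0.0351)² = 0.000308;  (−½·δg/g)² = (-0.5×0.00549)² = 7.54e-06
δT/T = √(0.000315) = 0.0178
T = 2.89 s, so δT = 0.0178 × 2.89 = 0.0513 s.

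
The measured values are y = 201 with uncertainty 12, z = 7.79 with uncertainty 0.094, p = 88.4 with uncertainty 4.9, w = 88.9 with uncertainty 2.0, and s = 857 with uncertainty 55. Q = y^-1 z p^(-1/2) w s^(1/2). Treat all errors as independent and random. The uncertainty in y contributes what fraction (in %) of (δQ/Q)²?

(δQ/Q)² = (-1·δy/y)² + (1·δz/z)² + (−½·δp/p)² + (1·δw/w)² + (½·δs/s)²
  y term: (-1×0.0597)² = 0.00356
  z term: (1×0.0121)² = 0.000146
  p term: (-0.5×0.0554)² = 0.000768
  w term: (1×0.0225)² = 0.000506
  s term: (0.5×0.0642)² = 0.00103
Total = 0.00601. Share from y = 0.00356/0.00601 = 0.593.

59.3%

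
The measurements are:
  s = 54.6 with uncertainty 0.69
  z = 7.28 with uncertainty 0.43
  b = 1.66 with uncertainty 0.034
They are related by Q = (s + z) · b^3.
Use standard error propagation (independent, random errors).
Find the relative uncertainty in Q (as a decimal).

0.0628

Let u = s + z = 61.9. δu = √(δs² + δz²) = √(0.476 + 0.185) = 0.813, so δu/u = 0.0131.
Q is then a monomial in u, b:
δQ/Q = √((δu/u)² + (3·δb/b)²) = √(0.000173 + 0.00378) = 0.0628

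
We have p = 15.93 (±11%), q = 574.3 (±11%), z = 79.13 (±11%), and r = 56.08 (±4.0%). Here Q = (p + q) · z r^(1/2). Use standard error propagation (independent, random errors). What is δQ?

Let u = p + q = 590.2. δu = √(δp² + δq²) = √(3.07 + 3990) = 63.2, so δu/u = 0.107.
Q is then a monomial in u, z, r:
δQ/Q = √((δu/u)² + (1·δz/z)² + (½·δr/r)²) = √(0.0115 + 0.0121 + 0.000400) = 0.155
Q = 349800, so δQ = 0.155 × 349800 = 54100.

54100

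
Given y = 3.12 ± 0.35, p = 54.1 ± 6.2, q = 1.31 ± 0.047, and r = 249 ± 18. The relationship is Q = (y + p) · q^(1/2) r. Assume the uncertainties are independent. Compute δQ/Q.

Let u = y + p = 57.2. δu = √(δy² + δp²) = √(0.122 + 38.4) = 6.21, so δu/u = 0.109.
Q is then a monomial in u, q, r:
δQ/Q = √((δu/u)² + (½·δq/q)² + (1·δr/r)²) = √(0.0118 + 0.000322 + 0.00523) = 0.132

0.132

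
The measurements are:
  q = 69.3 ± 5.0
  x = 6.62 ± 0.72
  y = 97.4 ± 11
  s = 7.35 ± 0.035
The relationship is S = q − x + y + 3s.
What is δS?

S is a linear combination, so absolute uncertainties add in quadrature:
  (δq)² = 25.0;  (δx)² = 0.518;  (δy)² = 121;  (3·δs)² = 0.0110
δS = √(147) = 12.1

12.1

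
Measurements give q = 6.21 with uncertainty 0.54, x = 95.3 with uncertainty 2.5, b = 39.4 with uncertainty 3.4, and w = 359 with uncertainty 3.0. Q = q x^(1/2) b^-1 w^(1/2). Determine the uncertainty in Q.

3.59

For a monomial Q ∝ q, x^(1/2), b^-1, w^(1/2), fractional errors add in quadrature:
  (1·δq/q)² = (1×0.0870)² = 0.00756;  (½·δx/x)² = (0.5×0.0262)² = 0.000172;  (-1·δb/b)² = (-1×0.0863)² = 0.00745;  (½·δw/w)² = (0.5×0.00836)² = 1.75e-05
δQ/Q = √(0.0152) = 0.123
Q = 29.2, so δQ = 0.123 × 29.2 = 3.59.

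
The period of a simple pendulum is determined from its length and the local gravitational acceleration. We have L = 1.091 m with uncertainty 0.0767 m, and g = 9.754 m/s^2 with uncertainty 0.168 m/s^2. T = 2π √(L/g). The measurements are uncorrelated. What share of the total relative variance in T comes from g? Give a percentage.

(δT/T)² = (½·δL/L)² + (−½·δg/g)²
  L term: (0.5×0.0703)² = 0.00124
  g term: (-0.5×0.0172)² = 7.42e-05
Total = 0.00131. Share from g = 7.42e-05/0.00131 = 0.0566.

5.66%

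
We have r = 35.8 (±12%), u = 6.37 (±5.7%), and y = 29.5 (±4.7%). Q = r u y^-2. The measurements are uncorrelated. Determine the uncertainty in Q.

0.0426

Relative error in a monomial: (δQ/Q)² = Σ (nᵢ · δxᵢ/xᵢ)².
  (1·δr/r)² = (1×0.120)² = 0.0144;  (1·δu/u)² = (1×0.0570)² = 0.00325;  (-2·δy/y)² = (-2×0.0470)² = 0.00884
δQ/Q = √(0.0265) = 0.163
Q = 0.262, so δQ = 0.163 × 0.262 = 0.0426.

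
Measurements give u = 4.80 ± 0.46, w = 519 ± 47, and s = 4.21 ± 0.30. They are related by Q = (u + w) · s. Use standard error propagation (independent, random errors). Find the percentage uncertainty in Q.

11.5%

Let h = u + w = 524. δh = √(δu² + δw²) = √(0.212 + 2210) = 47.0, so δh/h = 0.0897.
Q is then a monomial in h, s:
δQ/Q = √((δh/h)² + (1·δs/s)²) = √(0.00805 + 0.00508) = 0.115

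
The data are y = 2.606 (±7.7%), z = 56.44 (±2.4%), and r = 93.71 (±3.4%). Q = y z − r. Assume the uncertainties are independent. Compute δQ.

12.3

Let p = y·z = 147.1. δp/p = √((1·δy/y)² + (1·δz/z)²) = √(0.00593 + 0.000576) = 0.0807, so δp = 11.9.
Q = p − r: δQ = √(δp² + δr²) = √(141 + 10.2) = 12.3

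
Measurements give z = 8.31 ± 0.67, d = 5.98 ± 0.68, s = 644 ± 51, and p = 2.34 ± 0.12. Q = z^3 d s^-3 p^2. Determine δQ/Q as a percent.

Products/powers → add relative errors in quadrature, weighted by exponent:
  (3·δz/z)² = (3×0.0806)² = 0.0585;  (1·δd/d)² = (1×0.114)² = 0.0129;  (-3·δs/s)² = (-3×0.0792)² = 0.0564;  (2·δp/p)² = (2×0.0513)² = 0.0105
δQ/Q = √(0.138) = 0.372

37.2%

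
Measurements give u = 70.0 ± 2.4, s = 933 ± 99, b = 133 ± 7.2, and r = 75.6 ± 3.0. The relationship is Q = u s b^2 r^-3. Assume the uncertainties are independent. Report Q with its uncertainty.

2670 ± 523

Relative error in a monomial: (δQ/Q)² = Σ (nᵢ · δxᵢ/xᵢ)².
  (1·δu/u)² = (1×0.0343)² = 0.00118;  (1·δs/s)² = (1×0.106)² = 0.0113;  (2·δb/b)² = (2×0.0541)² = 0.0117;  (-3·δr/r)² = (-3×0.0397)² = 0.0142
δQ/Q = √(0.0383) = 0.196
Q = 2670, so δQ = 0.196 × 2670 = 523.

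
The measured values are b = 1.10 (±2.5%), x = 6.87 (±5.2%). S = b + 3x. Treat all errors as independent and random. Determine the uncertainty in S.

Each term contributes (cᵢ δxᵢ)² to (δS)²:
  (δb)² = 0.000756;  (3·δx)² = 1.15
δS = √(1.15) = 1.07

1.07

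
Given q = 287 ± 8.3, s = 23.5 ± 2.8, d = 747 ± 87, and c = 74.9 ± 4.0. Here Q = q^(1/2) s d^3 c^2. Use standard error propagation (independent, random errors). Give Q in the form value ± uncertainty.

Each factor contributes (exponent × relative error)² to (δQ/Q)²:
  (½·δq/q)² = (0.5×0.0289)² = 0.000209;  (1·δs/s)² = (1×0.119)² = 0.0142;  (3·δd/d)² = (3×0.116)² = 0.122;  (2·δc/c)² = (2×0.0534)² = 0.0114
δQ/Q = √(0.148) = 0.385
Q = 9.31e+14, so δQ = 0.385 × 9.31e+14 = 3.58e+14.

(9.31 ± 3.58) × 10^14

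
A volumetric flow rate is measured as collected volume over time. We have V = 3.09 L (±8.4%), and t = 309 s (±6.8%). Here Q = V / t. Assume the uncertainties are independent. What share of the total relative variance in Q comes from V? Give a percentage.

60.4%

(δQ/Q)² = (1·δV/V)² + (-1·δt/t)²
  V term: (1×0.0840)² = 0.00706
  t term: (-1×0.0680)² = 0.00462
Total = 0.0117. Share from V = 0.00706/0.0117 = 0.604.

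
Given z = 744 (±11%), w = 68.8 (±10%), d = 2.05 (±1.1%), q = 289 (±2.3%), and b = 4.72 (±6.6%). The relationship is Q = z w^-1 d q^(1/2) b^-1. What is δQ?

13.0

Since Q is a product/quotient, work with relative uncertainties:
  (1·δz/z)² = (1×0.110)² = 0.0121;  (-1·δw/w)² = (-1×0.100)² = 0.0100;  (1·δd/d)² = (1×0.0110)² = 0.000121;  (½·δq/q)² = (0.5×0.0230)² = 0.000132;  (-1·δb/b)² = (-1×0.0660)² = 0.00436
δQ/Q = √(0.0267) = 0.163
Q = 79.8, so δQ = 0.163 × 79.8 = 13.0.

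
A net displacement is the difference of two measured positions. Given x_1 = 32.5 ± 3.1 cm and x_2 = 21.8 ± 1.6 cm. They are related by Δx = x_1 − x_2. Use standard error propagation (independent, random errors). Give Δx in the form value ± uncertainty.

10.7 ± 3.49 cm

For a sum/difference, combine absolute errors in quadrature:
  (δx_1)² = 9.61;  (δx_2)² = 2.56
δΔx = √(12.2) = 3.49 cm
Δx = 10.7 cm.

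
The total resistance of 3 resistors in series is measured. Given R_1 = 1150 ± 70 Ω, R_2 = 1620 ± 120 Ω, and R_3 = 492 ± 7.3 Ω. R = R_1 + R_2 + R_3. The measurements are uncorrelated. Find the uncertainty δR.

R is a linear combination, so absolute uncertainties add in quadrature:
  (δR_1)² = 4900;  (δR_2)² = 14400;  (δR_3)² = 53.3
δR = √(19400) = 139 Ω

139 Ω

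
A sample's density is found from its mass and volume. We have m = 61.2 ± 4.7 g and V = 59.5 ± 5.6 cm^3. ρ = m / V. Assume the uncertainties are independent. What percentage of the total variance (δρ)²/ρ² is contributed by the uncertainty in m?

(δρ/ρ)² = (1·δm/m)² + (-1·δV/V)²
  m term: (1×0.0768)² = 0.00590
  V term: (-1×0.0941)² = 0.00886
Total = 0.0148. Share from m = 0.00590/0.0148 = 0.400.

40.0%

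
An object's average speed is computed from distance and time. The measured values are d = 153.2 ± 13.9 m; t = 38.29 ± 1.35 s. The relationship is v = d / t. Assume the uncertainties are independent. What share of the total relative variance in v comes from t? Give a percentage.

13.1%

(δv/v)² = (1·δd/d)² + (-1·δt/t)²
  d term: (1×0.0907)² = 0.00823
  t term: (-1×0.0353)² = 0.00124
Total = 0.00948. Share from t = 0.00124/0.00948 = 0.131.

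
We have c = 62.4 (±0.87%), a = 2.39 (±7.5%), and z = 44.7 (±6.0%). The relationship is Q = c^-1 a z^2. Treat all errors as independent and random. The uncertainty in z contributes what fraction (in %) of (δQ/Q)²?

(δQ/Q)² = (-1·δc/c)² + (1·δa/a)² + (2·δz/z)²
  c term: (-1×0.00870)² = 7.57e-05
  a term: (1×0.0750)² = 0.00562
  z term: (2×0.0600)² = 0.0144
Total = 0.0201. Share from z = 0.0144/0.0201 = 0.716.

71.6%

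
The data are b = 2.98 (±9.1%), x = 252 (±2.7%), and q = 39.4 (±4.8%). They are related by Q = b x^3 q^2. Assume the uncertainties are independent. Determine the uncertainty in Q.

1.15e+10

Products/powers → add relative errors in quadrature, weighted by exponent:
  (1·δb/b)² = (1×0.0910)² = 0.00828;  (3·δx/x)² = (3×0.0270)² = 0.00656;  (2·δq/q)² = (2×0.0480)² = 0.00922
δQ/Q = √(0.0241) = 0.155
Q = 7.4e+10, so δQ = 0.155 × 7.4e+10 = 1.15e+10.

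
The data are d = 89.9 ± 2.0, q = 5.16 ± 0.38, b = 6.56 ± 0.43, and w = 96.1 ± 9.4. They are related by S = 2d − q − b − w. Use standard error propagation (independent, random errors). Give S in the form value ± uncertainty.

72.0 ± 10.2

Sums and differences: (δS)² = Σ (cᵢ δxᵢ)².
  (2·δd)² = 16.0;  (δq)² = 0.144;  (δb)² = 0.185;  (δw)² = 88.4
δS = √(105) = 10.2
S = 72.0.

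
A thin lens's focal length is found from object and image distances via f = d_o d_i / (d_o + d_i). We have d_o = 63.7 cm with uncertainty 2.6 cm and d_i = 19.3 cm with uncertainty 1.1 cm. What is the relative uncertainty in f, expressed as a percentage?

4.48%

∂f/∂d_o = (d_i/(d_o+d_i))² = 0.0541;  ∂f/∂d_i = (d_o/(d_o+d_i))² = 0.589
δf = √((∂f/∂d_o · δd_o)² + (∂f/∂d_i · δd_i)²) = √(0.0198 + 0.420) = 0.663 cm
f = 14.8 cm, so δf/f = 0.663/14.8 = 0.0448.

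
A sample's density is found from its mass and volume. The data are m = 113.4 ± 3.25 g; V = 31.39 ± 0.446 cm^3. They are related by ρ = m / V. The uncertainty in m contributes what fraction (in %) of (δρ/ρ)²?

80.3%

(δρ/ρ)² = (1·δm/m)² + (-1·δV/V)²
  m term: (1×0.0287)² = 0.000821
  V term: (-1×0.0142)² = 0.000202
Total = 0.00102. Share from m = 0.000821/0.00102 = 0.803.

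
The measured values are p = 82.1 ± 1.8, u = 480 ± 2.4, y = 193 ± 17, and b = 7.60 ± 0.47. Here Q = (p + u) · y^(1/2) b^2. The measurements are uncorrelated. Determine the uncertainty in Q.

59300

Let w = p + u = 562. δw = √(δp² + δu²) = √(3.24 + 5.76) = 3.00, so δw/w = 0.00534.
Q is then a monomial in w, y, b:
δQ/Q = √((δw/w)² + (½·δy/y)² + (2·δb/b)²) = √(2.85e-05 + 0.00194 + 0.0153) = 0.131
Q = 4.51e+05, so δQ = 0.131 × 4.51e+05 = 59300.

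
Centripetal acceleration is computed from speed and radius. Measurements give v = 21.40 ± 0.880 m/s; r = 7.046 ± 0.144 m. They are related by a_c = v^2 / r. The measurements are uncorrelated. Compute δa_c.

Relative error in a monomial: (δa_c/a_c)² = Σ (nᵢ · δxᵢ/xᵢ)².
  (2·δv/v)² = (2×0.0411)² = 0.00676;  (-1·δr/r)² = (-1×0.0204)² = 0.000418
δa_c/a_c = √(0.00718) = 0.0847
a_c = 65.00 m/s^2, so δa_c = 0.0847 × 65.00 = 5.51 m/s^2.

5.51 m/s^2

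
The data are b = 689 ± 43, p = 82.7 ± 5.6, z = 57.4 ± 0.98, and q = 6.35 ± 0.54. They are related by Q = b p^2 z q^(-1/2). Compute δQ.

For a monomial Q ∝ b, p^2, z, q^(-1/2), fractional errors add in quadrature:
  (1·δb/b)² = (1×0.0624)² = 0.00389;  (2·δp/p)² = (2×0.0677)² = 0.0183;  (1·δz/z)² = (1×0.0171)² = 0.000291;  (−½·δq/q)² = (-0.5×0.0850)² = 0.00181
δQ/Q = √(0.0243) = 0.156
Q = 1.07e+08, so δQ = 0.156 × 1.07e+08 = 1.67e+07.

1.67e+07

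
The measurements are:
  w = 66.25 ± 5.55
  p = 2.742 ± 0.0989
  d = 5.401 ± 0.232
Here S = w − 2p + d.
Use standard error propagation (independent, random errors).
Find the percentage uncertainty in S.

8.40%

Sums and differences: (δS)² = Σ (cᵢ δxᵢ)².
  (δw)² = 30.8;  (2·δp)² = 0.0391;  (δd)² = 0.0538
δS = √(30.9) = 5.56
S = 66.17, so δS/S = 5.56/66.17 = 0.0840.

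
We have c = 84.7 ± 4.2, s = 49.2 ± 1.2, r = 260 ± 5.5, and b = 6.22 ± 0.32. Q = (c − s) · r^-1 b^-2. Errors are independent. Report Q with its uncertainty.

0.00353 ± 0.000571

Let u = c − s = 35.5. δu = √(δc² + δs²) = √(17.6 + 1.44) = 4.37, so δu/u = 0.123.
Q is then a monomial in u, r, b:
δQ/Q = √((δu/u)² + (-1·δr/r)² + (-2·δb/b)²) = √(0.0151 + 0.000447 + 0.0106) = 0.162
Q = 0.00353, so δQ = 0.162 × 0.00353 = 0.000571.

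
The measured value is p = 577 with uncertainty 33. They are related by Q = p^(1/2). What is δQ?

0.687

Q ∝ p^(1/2), so δQ/Q = |½| · δp/p = 0.5 × 0.0572 = 0.0286.
Q = 24.0, so δQ = 0.0286 × 24.0 = 0.687.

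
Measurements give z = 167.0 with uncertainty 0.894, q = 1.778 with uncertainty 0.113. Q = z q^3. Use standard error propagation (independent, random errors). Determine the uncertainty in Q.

179

Since Q is a product/quotient, work with relative uncertainties:
  (1·δz/z)² = (1×0.00535)² = 2.87e-05;  (3·δq/q)² = (3×0.0636)² = 0.0364
δQ/Q = √(0.0364) = 0.191
Q = 938.7, so δQ = 0.191 × 938.7 = 179.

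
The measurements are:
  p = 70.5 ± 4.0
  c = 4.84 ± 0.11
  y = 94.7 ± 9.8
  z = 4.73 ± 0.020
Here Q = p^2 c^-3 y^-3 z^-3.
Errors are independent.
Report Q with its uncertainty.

(4.88 ± 1.65) × 10^-7

Relative error in a monomial: (δQ/Q)² = Σ (nᵢ · δxᵢ/xᵢ)².
  (2·δp/p)² = (2×0.0567)² = 0.0129;  (-3·δc/c)² = (-3×0.0227)² = 0.00465;  (-3·δy/y)² = (-3×0.103)² = 0.0964;  (-3·δz/z)² = (-3×0.00423)² = 0.000161
δQ/Q = √(0.114) = 0.338
Q = 4.88e-07, so δQ = 0.338 × 4.88e-07 = 1.65e-07.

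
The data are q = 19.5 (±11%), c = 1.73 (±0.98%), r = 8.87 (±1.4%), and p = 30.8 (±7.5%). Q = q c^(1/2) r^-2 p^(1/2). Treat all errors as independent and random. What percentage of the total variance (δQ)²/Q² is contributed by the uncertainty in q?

84.5%

(δQ/Q)² = (1·δq/q)² + (½·δc/c)² + (-2·δr/r)² + (½·δp/p)²
  q term: (1×0.110)² = 0.0121
  c term: (0.5×0.00980)² = 2.4e-05
  r term: (-2×0.0140)² = 0.000784
  p term: (0.5×0.0750)² = 0.00141
Total = 0.0143. Share from q = 0.0121/0.0143 = 0.845.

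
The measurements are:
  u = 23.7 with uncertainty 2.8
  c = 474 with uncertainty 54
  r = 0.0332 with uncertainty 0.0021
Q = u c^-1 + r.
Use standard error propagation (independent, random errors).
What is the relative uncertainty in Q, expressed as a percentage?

Let p = u·c^-1 = 0.0500. δp/p = √((1·δu/u)² + (-1·δc/c)²) = √(0.0140 + 0.0130) = 0.164, so δp = 0.00821.
Q = p + r: δQ = √(δp² + δr²) = √(6.73e-05 + 4.41e-06) = 0.00847
Q = 0.0832, so δQ/Q = 0.00847/0.0832 = 0.102.

10.2%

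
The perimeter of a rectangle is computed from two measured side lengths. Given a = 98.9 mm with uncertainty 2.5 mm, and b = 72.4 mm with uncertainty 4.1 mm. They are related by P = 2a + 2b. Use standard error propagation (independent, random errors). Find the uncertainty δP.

For a sum/difference, combine absolute errors in quadrature:
  (2·δa)² = 25.0;  (2·δb)² = 67.2
δP = √(92.2) = 9.60 mm

9.60 mm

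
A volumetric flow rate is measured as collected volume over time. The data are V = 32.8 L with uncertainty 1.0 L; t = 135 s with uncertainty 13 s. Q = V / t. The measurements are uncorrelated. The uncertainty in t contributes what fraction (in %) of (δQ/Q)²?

90.9%

(δQ/Q)² = (1·δV/V)² + (-1·δt/t)²
  V term: (1×0.0305)² = 0.000930
  t term: (-1×0.0963)² = 0.00927
Total = 0.0102. Share from t = 0.00927/0.0102 = 0.909.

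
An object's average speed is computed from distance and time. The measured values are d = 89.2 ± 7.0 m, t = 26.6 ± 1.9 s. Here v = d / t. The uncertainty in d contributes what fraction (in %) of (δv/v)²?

54.7%

(δv/v)² = (1·δd/d)² + (-1·δt/t)²
  d term: (1×0.0785)² = 0.00616
  t term: (-1×0.0714)² = 0.00510
Total = 0.0113. Share from d = 0.00616/0.0113 = 0.547.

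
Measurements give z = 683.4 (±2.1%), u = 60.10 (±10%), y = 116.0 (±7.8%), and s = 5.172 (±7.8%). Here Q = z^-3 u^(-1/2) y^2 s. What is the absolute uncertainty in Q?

5.4e-06

Each factor contributes (exponent × relative error)² to (δQ/Q)²:
  (-3·δz/z)² = (-3×0.0210)² = 0.00397;  (−½·δu/u)² = (-0.5×0.100)² = 0.00250;  (2·δy/y)² = (2×0.0780)² = 0.0243;  (1·δs/s)² = (1×0.0780)² = 0.00608
δQ/Q = √(0.0369) = 0.192
Q = 2.813e-05, so δQ = 0.192 × 2.813e-05 = 5.4e-06.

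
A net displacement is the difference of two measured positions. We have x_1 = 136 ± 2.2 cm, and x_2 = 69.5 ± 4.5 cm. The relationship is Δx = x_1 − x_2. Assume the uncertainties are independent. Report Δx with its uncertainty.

Each term contributes (cᵢ δxᵢ)² to (δΔx)²:
  (δx_1)² = 4.84;  (δx_2)² = 20.2
δΔx = √(25.1) = 5.01 cm
Δx = 66.5 cm.

66.5 ± 5.01 cm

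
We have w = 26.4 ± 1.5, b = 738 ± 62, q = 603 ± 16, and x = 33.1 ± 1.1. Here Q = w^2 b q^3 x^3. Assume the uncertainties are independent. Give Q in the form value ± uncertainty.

(4.09 ± 0.779) × 10^18

Relative error in a monomial: (δQ/Q)² = Σ (nᵢ · δxᵢ/xᵢ)².
  (2·δw/w)² = (2×0.0568)² = 0.0129;  (1·δb/b)² = (1×0.0840)² = 0.00706;  (3·δq/q)² = (3×0.0265)² = 0.00634;  (3·δx/x)² = (3×0.0332)² = 0.00994
δQ/Q = √(0.0362) = 0.190
Q = 4.09e+18, so δQ = 0.190 × 4.09e+18 = 7.79e+17.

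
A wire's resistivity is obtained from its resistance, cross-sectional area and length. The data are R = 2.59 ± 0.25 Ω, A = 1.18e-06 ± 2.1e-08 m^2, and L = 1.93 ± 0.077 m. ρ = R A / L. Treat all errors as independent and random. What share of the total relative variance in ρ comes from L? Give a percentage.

(δρ/ρ)² = (1·δR/R)² + (1·δA/A)² + (-1·δL/L)²
  R term: (1×0.0965)² = 0.00932
  A term: (1×0.0178)² = 0.000317
  L term: (-1×0.0399)² = 0.00159
Total = 0.0112. Share from L = 0.00159/0.0112 = 0.142.

14.2%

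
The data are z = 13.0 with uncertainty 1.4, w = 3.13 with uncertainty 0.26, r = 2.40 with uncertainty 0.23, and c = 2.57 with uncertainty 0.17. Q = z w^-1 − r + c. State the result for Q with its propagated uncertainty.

4.32 ± 0.633

Let p = z·w^-1 = 4.15. δp/p = √((1·δz/z)² + (-1·δw/w)²) = √(0.0116 + 0.00690) = 0.136, so δp = 0.565.
Q = p − r + c: δQ = √(δp² + δr² + δc²) = √(0.319 + 0.0529 + 0.0289) = 0.633
Q = 4.32.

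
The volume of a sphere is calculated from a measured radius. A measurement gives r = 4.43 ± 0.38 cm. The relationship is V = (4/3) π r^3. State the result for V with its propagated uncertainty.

364 ± 93.7 cm^3

V is a product of powers, so relative uncertainties combine in quadrature:
  (3·δr/r)² = (3×0.0858)² = 0.0662
δV/V = √(0.0662) = 0.257
V = 364 cm^3, so δV = 0.257 × 364 = 93.7 cm^3.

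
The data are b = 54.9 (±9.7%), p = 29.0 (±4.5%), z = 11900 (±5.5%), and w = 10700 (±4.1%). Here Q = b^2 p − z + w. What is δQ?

17400

Let h = b^2·p = 87400. δh/h = √((2·δb/b)² + (1·δp/p)²) = √(0.0376 + 0.00202) = 0.199, so δh = 17400.
Q = h − z + w: δQ = √(δh² + δz² + δw²) = √(3.03e+08 + 4.28e+05 + 1.92e+05) = 17400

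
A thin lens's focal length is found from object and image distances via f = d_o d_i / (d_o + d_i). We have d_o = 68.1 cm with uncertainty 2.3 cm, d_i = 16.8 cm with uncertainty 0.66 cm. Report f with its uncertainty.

13.5 ± 0.434 cm

∂f/∂d_o = (d_i/(d_o+d_i))² = 0.0392;  ∂f/∂d_i = (d_o/(d_o+d_i))² = 0.643
δf = √((∂f/∂d_o · δd_o)² + (∂f/∂d_i · δd_i)²) = √(0.00811 + 0.180) = 0.434 cm
f = 13.5 cm.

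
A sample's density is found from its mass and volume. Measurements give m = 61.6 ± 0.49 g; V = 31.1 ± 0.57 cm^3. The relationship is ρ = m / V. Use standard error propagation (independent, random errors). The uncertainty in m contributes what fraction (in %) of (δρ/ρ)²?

15.9%

(δρ/ρ)² = (1·δm/m)² + (-1·δV/V)²
  m term: (1×0.00795)² = 6.33e-05
  V term: (-1×0.0183)² = 0.000336
Total = 0.000399. Share from m = 6.33e-05/0.000399 = 0.159.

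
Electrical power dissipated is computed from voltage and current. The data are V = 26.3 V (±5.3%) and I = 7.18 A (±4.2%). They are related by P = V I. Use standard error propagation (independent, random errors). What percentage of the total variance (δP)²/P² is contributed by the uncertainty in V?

(δP/P)² = (1·δV/V)² + (1·δI/I)²
  V term: (1×0.0530)² = 0.00281
  I term: (1×0.0420)² = 0.00176
Total = 0.00457. Share from V = 0.00281/0.00457 = 0.614.

61.4%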